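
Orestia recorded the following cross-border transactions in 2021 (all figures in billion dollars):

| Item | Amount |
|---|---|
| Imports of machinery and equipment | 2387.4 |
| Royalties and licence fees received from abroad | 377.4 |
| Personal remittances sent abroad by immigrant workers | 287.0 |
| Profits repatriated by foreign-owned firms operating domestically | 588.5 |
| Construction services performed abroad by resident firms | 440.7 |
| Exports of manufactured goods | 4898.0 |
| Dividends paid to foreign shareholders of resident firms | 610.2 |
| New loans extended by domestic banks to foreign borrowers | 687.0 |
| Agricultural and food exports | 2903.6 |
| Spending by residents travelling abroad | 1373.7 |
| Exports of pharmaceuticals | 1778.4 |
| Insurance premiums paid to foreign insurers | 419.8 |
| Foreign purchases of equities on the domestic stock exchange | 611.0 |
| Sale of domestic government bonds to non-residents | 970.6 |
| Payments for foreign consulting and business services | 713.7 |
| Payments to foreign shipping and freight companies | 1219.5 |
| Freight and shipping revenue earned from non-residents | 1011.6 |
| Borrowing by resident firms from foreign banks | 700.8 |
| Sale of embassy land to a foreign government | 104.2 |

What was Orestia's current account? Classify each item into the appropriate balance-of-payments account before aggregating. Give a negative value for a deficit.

Goods: 1778.4 + 2903.6 + 4898.0 - 2387.4 = 7192.6
Services: 440.7 - 713.7 + 377.4 - 1219.5 + 1011.6 - 419.8 - 1373.7 = -1897.0
Primary income: -588.5 - 610.2 = -1198.7
Secondary income: -287.0
Current account = 7192.6 + (-1897.0) + (-1198.7) + (-287.0) = 3809.9
(Excluded from the current account — financial account: new loans extended by domestic banks to foreign borrowers 687.0, foreign purchases of equities on the domestic stock exchange 611.0, sale of domestic government bonds to non-residents 970.6, borrowing by resident firms from foreign banks 700.8; capital account: sale of embassy land to a foreign government 104.2.)

3809.9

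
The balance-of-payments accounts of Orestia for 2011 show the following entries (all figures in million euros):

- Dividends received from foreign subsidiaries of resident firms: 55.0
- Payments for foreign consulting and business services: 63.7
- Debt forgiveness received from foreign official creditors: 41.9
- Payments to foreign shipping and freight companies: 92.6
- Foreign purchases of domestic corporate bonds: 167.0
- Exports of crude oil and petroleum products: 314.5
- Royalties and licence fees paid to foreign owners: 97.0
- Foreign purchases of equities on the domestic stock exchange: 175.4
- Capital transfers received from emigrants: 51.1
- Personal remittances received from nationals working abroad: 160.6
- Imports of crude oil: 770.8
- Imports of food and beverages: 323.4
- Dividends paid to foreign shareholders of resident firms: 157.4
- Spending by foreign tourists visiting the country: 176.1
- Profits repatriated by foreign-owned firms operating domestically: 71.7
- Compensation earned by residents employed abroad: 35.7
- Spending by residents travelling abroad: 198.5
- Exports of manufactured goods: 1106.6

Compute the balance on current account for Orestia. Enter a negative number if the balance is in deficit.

73.4

Goods: -770.8 + 1106.6 + 314.5 - 323.4 = 326.9
Services: -97.0 - 198.5 - 63.7 - 92.6 + 176.1 = -275.7
Primary income: -71.7 - 157.4 + 35.7 + 55.0 = -138.4
Secondary income: 160.6
Current account = 326.9 + (-275.7) + (-138.4) + 160.6 = 73.4
(Excluded from the current account — capital account: debt forgiveness received from foreign official creditors 41.9, capital transfers received from emigrants 51.1; financial account: foreign purchases of domestic corporate bonds 167.0, foreign purchases of equities on the domestic stock exchange 175.4.)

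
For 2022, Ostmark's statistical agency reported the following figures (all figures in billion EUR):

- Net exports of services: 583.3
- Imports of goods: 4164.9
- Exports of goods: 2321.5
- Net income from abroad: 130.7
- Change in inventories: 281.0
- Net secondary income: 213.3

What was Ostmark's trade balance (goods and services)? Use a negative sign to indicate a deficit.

Goods balance = 2321.5 - 4164.9 = -1843.4
Services balance = 583.3
Trade balance (goods + services) = -1843.4 + 583.3 = -1260.1

-1260.1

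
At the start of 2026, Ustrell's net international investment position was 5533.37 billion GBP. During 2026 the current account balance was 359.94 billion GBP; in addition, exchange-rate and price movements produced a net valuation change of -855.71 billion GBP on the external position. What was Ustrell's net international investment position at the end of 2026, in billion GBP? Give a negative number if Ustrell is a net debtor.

5037.60

Change in NIIP = current account + net valuation change = 359.94 + (-855.71) = -495.77
End-of-year NIIP = 5533.37 + (-495.77) = 5037.60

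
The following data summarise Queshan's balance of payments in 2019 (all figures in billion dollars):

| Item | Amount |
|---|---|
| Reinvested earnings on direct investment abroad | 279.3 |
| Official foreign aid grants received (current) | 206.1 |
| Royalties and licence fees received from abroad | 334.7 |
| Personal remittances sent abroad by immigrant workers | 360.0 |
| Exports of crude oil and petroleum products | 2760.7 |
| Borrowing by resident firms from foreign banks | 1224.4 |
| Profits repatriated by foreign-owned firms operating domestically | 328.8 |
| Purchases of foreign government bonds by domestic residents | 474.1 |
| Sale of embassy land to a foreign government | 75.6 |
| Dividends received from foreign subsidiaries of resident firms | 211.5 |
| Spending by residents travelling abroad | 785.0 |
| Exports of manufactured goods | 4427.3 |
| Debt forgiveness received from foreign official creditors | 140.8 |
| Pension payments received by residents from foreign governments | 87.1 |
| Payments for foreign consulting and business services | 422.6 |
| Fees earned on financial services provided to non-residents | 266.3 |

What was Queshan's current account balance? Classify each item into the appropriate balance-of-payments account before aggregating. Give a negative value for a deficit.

Goods: 2760.7 + 4427.3 = 7188.0
Services: -785.0 - 422.6 + 334.7 + 266.3 = -606.6
Primary income: 211.5 + 279.3 - 328.8 = 162.0
Secondary income: 206.1 + 87.1 - 360.0 = -66.8
Current account = 7188.0 + (-606.6) + 162.0 + (-66.8) = 6676.6
(Excluded from the current account — financial account: borrowing by resident firms from foreign banks 1224.4, purchases of foreign government bonds by domestic residents 474.1; capital account: sale of embassy land to a foreign government 75.6, debt forgiveness received from foreign official creditors 140.8.)

6676.6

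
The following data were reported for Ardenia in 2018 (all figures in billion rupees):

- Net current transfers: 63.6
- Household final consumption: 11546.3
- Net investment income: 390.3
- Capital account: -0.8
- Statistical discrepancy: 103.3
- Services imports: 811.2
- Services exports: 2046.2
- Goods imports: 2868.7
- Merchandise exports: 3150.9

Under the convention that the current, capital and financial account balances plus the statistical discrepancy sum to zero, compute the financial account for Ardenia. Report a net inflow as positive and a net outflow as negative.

-2073.6

Goods balance = 3150.9 - 2868.7 = 282.2
Services balance = 2046.2 - 811.2 = 1235.0
Trade balance (goods + services) = 282.2 + 1235.0 = 1517.2
Net primary income = 390.3
Net secondary income = 63.6
Current account = 1517.2 + 390.3 + 63.6 = 1971.1
Financial account = -(1971.1 + (-0.8) + 103.3) = -2073.6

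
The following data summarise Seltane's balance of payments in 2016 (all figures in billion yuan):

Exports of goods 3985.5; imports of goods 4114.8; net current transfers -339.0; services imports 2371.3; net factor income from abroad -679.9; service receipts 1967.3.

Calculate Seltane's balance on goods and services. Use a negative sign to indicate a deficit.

-533.3

Goods balance = 3985.5 - 4114.8 = -129.3
Services balance = 1967.3 - 2371.3 = -404.0
Trade balance (goods + services) = -129.3 + (-404.0) = -533.3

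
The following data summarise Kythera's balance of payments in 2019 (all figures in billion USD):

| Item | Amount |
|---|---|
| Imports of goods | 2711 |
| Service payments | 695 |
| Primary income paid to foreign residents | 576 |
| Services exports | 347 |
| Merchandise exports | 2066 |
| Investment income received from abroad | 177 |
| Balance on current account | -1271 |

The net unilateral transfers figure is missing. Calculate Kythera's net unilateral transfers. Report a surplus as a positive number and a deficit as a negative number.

Current account = goods balance + services balance + net primary income + net secondary income
Sum of the known components = -1392
Net unilateral transfers = CA - (known components) = -1271 - (-1392) = 121

121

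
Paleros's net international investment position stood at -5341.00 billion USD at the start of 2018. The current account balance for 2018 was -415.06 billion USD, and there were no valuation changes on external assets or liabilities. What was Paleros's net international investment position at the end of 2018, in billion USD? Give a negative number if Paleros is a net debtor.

-5756.06

With no valuation effects, change in NIIP = current account = -415.06
End-of-year NIIP = -5341.00 + (-415.06) = -5756.06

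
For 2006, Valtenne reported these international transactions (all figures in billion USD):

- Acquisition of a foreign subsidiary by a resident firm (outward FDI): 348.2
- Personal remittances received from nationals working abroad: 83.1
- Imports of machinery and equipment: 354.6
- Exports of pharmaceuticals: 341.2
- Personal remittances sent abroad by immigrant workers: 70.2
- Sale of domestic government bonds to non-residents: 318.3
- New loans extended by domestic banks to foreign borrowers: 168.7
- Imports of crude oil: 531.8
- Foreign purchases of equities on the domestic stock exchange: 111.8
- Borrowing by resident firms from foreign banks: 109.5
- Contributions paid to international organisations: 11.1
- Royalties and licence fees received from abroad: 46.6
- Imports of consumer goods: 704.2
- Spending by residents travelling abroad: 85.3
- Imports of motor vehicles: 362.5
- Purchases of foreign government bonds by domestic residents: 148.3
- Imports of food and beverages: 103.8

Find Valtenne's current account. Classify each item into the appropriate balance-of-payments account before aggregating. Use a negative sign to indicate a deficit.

-1752.6

Goods: -531.8 - 704.2 - 354.6 - 103.8 + 341.2 - 362.5 = -1715.7
Services: -85.3 + 46.6 = -38.7
Secondary income: 83.1 - 11.1 - 70.2 = 1.8
Current account = (-1715.7) + (-38.7) + 1.8 = -1752.6
(Excluded from the current account — financial account: acquisition of a foreign subsidiary by a resident firm (outward FDI) 348.2, sale of domestic government bonds to non-residents 318.3, new loans extended by domestic banks to foreign borrowers 168.7, foreign purchases of equities on the domestic stock exchange 111.8, borrowing by resident firms from foreign banks 109.5, purchases of foreign government bonds by domestic residents 148.3.)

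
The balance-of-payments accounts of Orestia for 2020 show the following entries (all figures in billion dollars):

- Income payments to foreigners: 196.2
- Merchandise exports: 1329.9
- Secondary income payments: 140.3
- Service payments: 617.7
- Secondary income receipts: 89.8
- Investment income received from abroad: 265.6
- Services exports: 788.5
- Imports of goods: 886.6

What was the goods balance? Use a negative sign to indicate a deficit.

Goods balance = 1329.9 - 886.6 = 443.3

443.3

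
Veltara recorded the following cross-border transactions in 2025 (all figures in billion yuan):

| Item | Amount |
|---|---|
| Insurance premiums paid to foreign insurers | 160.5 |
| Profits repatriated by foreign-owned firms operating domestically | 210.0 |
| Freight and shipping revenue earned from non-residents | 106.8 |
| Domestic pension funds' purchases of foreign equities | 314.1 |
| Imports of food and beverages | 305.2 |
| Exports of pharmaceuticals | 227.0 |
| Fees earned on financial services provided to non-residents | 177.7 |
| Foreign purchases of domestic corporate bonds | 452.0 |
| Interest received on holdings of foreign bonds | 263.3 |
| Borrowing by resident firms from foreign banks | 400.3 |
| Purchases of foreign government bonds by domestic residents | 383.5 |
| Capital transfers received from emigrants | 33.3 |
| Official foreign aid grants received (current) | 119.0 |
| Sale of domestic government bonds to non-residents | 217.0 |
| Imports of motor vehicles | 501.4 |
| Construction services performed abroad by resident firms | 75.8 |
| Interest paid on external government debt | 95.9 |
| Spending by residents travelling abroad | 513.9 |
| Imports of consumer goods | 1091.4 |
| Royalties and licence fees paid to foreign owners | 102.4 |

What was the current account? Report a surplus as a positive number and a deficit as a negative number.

Goods: -305.2 - 501.4 - 1091.4 + 227.0 = -1671.0
Services: -513.9 - 160.5 + 75.8 - 102.4 + 106.8 + 177.7 = -416.5
Primary income: -210.0 + 263.3 - 95.9 = -42.6
Secondary income: 119.0
Current account = (-1671.0) + (-416.5) + (-42.6) + 119.0 = -2011.1
(Excluded from the current account — financial account: domestic pension funds' purchases of foreign equities 314.1, foreign purchases of domestic corporate bonds 452.0, borrowing by resident firms from foreign banks 400.3, purchases of foreign government bonds by domestic residents 383.5, sale of domestic government bonds to non-residents 217.0; capital account: capital transfers received from emigrants 33.3.)

-2011.1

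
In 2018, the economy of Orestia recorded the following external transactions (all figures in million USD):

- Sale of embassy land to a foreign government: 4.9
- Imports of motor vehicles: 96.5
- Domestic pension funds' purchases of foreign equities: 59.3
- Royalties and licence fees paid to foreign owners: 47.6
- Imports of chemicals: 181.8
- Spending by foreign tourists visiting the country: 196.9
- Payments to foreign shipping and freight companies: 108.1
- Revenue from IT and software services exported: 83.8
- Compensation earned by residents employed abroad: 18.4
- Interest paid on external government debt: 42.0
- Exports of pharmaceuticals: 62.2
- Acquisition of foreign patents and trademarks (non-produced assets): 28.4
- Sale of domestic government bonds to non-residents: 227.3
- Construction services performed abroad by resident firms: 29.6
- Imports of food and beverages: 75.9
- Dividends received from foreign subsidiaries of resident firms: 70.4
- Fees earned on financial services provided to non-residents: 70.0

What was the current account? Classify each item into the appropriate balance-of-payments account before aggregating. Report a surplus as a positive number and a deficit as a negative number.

Goods: -96.5 - 75.9 + 62.2 - 181.8 = -292.0
Services: -47.6 - 108.1 + 196.9 + 29.6 + 83.8 + 70.0 = 224.6
Primary income: 18.4 - 42.0 + 70.4 = 46.8
Current account = (-292.0) + 224.6 + 46.8 = -20.6
(Excluded from the current account — capital account: sale of embassy land to a foreign government 4.9, acquisition of foreign patents and trademarks (non-produced assets) 28.4; financial account: domestic pension funds' purchases of foreign equities 59.3, sale of domestic government bonds to non-residents 227.3.)

-20.6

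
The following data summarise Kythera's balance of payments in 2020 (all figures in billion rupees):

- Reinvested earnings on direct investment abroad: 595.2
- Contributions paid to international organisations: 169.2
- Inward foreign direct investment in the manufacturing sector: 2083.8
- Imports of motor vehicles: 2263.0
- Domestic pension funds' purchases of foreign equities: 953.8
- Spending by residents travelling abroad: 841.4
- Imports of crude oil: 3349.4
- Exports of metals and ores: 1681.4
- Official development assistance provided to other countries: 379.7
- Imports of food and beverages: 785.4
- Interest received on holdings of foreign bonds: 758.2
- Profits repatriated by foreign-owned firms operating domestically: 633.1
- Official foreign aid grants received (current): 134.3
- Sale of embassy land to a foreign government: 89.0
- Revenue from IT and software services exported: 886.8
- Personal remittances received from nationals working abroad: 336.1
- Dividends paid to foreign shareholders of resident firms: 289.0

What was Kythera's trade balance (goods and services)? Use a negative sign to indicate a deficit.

-4671.0

Goods: -3349.4 - 2263.0 + 1681.4 - 785.4 = -4716.4
Services: 886.8 - 841.4 = 45.4
Trade balance = -4716.4 + 45.4 = -4671.0
(Excluded from the trade balance — primary income: reinvested earnings on direct investment abroad 595.2, interest received on holdings of foreign bonds 758.2, profits repatriated by foreign-owned firms operating domestically 633.1, dividends paid to foreign shareholders of resident firms 289.0; secondary income: contributions paid to international organisations 169.2, official development assistance provided to other countries 379.7, official foreign aid grants received (current) 134.3, personal remittances received from nationals working abroad 336.1; financial account: inward foreign direct investment in the manufacturing sector 2083.8, domestic pension funds' purchases of foreign equities 953.8; capital account: sale of embassy land to a foreign government 89.0.)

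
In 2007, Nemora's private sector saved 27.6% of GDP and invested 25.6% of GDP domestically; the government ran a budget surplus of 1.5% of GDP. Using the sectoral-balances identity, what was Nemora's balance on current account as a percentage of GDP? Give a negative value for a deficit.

3.5

By the sectoral-balances identity, CA = (S_private - I) + (T - G).
Private balance = 27.6 - 25.6 = 2.0
Government balance (T - G) = 1.5
CA = 2.0 + 1.5 = 3.5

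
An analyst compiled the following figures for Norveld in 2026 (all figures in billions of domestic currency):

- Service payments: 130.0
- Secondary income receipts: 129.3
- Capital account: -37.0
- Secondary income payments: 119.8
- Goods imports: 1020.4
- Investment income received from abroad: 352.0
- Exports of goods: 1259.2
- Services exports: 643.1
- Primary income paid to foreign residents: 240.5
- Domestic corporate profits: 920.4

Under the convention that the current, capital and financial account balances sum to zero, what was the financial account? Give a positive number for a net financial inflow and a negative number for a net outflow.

Goods balance = 1259.2 - 1020.4 = 238.8
Services balance = 643.1 - 130.0 = 513.1
Trade balance (goods + services) = 238.8 + 513.1 = 751.9
Net primary income = 352.0 - 240.5 = 111.5
Net secondary income = 129.3 - 119.8 = 9.5
Current account = 751.9 + 111.5 + 9.5 = 872.9
Financial account = -(872.9 + (-37.0)) = -835.9

-835.9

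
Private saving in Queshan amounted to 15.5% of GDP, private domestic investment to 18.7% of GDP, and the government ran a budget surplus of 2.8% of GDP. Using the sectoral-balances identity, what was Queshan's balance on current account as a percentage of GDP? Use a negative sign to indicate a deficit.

By the sectoral-balances identity, CA = (S_private - I) + (T - G).
Private balance = 15.5 - 18.7 = -3.2
Government balance (T - G) = 2.8
CA = -3.2 + 2.8 = -0.4

-0.4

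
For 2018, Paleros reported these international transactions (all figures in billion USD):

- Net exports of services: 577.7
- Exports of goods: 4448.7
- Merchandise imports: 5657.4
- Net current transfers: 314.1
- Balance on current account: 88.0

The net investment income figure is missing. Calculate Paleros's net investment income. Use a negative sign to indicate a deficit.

404.9

Current account = goods balance + services balance + net primary income + net secondary income
Sum of the known components = -316.9
Net investment income = CA - (known components) = 88.0 - (-316.9) = 404.9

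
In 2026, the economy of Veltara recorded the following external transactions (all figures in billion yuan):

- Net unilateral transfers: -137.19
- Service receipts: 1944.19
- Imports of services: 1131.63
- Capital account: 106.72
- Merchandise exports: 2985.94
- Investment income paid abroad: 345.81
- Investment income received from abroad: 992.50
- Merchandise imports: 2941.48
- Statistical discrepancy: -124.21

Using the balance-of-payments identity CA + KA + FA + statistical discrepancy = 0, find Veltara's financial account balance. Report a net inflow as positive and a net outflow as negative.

Goods balance = 2985.94 - 2941.48 = 44.46
Services balance = 1944.19 - 1131.63 = 812.56
Trade balance (goods + services) = 44.46 + 812.56 = 857.02
Net primary income = 992.50 - 345.81 = 646.69
Net secondary income = -137.19
Current account = 857.02 + 646.69 + (-137.19) = 1366.52
Financial account = -(1366.52 + 106.72 + (-124.21)) = -1349.03

-1349.03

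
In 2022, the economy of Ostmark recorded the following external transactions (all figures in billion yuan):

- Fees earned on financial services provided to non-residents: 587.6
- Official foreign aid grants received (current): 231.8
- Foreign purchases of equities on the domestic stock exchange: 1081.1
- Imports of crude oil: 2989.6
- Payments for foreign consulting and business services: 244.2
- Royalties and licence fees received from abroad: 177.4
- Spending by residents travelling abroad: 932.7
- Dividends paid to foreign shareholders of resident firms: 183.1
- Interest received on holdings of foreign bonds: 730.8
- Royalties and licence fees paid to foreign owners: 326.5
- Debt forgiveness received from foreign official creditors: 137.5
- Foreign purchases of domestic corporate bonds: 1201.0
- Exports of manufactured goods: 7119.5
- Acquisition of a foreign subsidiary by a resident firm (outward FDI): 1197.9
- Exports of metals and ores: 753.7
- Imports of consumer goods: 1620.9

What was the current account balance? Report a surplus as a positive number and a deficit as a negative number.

3303.8

Goods: -2989.6 + 7119.5 + 753.7 - 1620.9 = 3262.7
Services: 587.6 - 326.5 + 177.4 - 244.2 - 932.7 = -738.4
Primary income: -183.1 + 730.8 = 547.7
Secondary income: 231.8
Current account = 3262.7 + (-738.4) + 547.7 + 231.8 = 3303.8
(Excluded from the current account — financial account: foreign purchases of equities on the domestic stock exchange 1081.1, foreign purchases of domestic corporate bonds 1201.0, acquisition of a foreign subsidiary by a resident firm (outward FDI) 1197.9; capital account: debt forgiveness received from foreign official creditors 137.5.)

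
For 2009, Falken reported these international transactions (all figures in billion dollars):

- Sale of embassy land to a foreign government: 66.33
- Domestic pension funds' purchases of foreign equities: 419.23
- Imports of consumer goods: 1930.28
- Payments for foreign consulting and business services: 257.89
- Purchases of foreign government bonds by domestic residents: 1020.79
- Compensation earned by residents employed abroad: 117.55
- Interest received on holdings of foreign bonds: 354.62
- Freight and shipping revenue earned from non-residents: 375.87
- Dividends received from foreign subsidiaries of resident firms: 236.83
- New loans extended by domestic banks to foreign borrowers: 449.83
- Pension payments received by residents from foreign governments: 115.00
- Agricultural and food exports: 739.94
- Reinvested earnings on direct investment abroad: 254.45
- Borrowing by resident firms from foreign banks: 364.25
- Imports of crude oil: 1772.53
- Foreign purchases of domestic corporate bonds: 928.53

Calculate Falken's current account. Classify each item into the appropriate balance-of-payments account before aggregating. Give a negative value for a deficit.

Goods: -1930.28 + 739.94 - 1772.53 = -2962.87
Services: -257.89 + 375.87 = 117.98
Primary income: 354.62 + 117.55 + 236.83 + 254.45 = 963.45
Secondary income: 115.00
Current account = (-2962.87) + 117.98 + 963.45 + 115.00 = -1766.44
(Excluded from the current account — capital account: sale of embassy land to a foreign government 66.33; financial account: domestic pension funds' purchases of foreign equities 419.23, purchases of foreign government bonds by domestic residents 1020.79, new loans extended by domestic banks to foreign borrowers 449.83, borrowing by resident firms from foreign banks 364.25, foreign purchases of domestic corporate bonds 928.53.)

-1766.44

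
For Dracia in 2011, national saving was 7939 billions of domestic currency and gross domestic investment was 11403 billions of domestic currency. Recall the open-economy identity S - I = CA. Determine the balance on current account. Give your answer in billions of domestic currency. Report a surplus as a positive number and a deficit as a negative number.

CA = S - I = 7939 - 11403 = -3464

-3464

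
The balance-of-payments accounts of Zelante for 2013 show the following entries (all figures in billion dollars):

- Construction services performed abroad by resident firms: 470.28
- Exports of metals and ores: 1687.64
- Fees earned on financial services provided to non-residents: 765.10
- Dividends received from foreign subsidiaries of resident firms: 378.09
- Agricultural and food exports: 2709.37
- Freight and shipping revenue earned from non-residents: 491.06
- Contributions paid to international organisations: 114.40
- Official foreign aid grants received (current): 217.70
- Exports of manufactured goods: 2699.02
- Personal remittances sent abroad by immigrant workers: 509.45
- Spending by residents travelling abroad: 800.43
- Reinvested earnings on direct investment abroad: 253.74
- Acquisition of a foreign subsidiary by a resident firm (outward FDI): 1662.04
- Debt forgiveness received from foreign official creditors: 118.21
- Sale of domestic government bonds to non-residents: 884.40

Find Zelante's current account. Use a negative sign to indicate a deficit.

8247.72

Goods: 2709.37 + 1687.64 + 2699.02 = 7096.03
Services: 491.06 - 800.43 + 470.28 + 765.10 = 926.01
Primary income: 378.09 + 253.74 = 631.83
Secondary income: -114.40 + 217.70 - 509.45 = -406.15
Current account = 7096.03 + 926.01 + 631.83 + (-406.15) = 8247.72
(Excluded from the current account — financial account: acquisition of a foreign subsidiary by a resident firm (outward FDI) 1662.04, sale of domestic government bonds to non-residents 884.40; capital account: debt forgiveness received from foreign official creditors 118.21.)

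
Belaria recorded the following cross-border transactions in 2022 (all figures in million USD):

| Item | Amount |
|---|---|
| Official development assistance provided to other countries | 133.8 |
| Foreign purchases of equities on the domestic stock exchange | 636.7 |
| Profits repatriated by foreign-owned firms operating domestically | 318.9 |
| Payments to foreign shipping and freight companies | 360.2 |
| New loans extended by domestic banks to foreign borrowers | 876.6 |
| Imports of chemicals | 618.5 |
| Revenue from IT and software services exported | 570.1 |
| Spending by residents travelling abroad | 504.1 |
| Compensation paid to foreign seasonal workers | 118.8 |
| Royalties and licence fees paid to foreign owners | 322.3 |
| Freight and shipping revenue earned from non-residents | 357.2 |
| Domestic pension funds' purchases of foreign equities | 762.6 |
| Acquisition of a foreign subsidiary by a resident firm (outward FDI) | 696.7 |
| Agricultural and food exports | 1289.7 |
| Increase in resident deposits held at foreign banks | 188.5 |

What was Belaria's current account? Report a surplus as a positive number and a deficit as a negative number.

-159.6

Goods: -618.5 + 1289.7 = 671.2
Services: -360.2 + 570.1 - 504.1 + 357.2 - 322.3 = -259.3
Primary income: -318.9 - 118.8 = -437.7
Secondary income: -133.8
Current account = 671.2 + (-259.3) + (-437.7) + (-133.8) = -159.6
(Excluded from the current account — financial account: foreign purchases of equities on the domestic stock exchange 636.7, new loans extended by domestic banks to foreign borrowers 876.6, domestic pension funds' purchases of foreign equities 762.6, acquisition of a foreign subsidiary by a resident firm (outward FDI) 696.7, increase in resident deposits held at foreign banks 188.5.)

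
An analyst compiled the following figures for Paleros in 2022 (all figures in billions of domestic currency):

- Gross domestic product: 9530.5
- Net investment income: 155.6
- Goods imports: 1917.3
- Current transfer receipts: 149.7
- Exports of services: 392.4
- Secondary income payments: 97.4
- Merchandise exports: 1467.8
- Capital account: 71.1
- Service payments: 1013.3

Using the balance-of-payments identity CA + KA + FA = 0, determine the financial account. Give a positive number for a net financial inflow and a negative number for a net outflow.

791.4

Goods balance = 1467.8 - 1917.3 = -449.5
Services balance = 392.4 - 1013.3 = -620.9
Trade balance (goods + services) = -449.5 + (-620.9) = -1070.4
Net primary income = 155.6
Net secondary income = 149.7 - 97.4 = 52.3
Current account = -1070.4 + 155.6 + 52.3 = -862.5
Financial account = -(-862.5 + 71.1) = 791.4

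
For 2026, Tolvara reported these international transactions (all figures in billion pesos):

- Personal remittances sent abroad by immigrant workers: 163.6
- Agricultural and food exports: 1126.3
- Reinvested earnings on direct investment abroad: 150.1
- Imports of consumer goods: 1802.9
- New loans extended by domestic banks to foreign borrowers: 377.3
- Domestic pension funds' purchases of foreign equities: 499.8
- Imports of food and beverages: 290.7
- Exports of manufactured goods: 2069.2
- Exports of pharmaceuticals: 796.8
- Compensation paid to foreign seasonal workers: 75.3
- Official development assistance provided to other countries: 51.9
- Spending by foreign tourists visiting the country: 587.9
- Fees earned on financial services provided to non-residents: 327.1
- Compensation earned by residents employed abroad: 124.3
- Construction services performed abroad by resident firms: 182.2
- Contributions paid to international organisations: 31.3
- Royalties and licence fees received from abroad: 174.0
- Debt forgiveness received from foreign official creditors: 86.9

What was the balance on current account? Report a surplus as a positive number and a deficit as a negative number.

Goods: -1802.9 - 290.7 + 796.8 + 2069.2 + 1126.3 = 1898.7
Services: 174.0 + 587.9 + 327.1 + 182.2 = 1271.2
Primary income: 150.1 + 124.3 - 75.3 = 199.1
Secondary income: -31.3 - 51.9 - 163.6 = -246.8
Current account = 1898.7 + 1271.2 + 199.1 + (-246.8) = 3122.2
(Excluded from the current account — financial account: new loans extended by domestic banks to foreign borrowers 377.3, domestic pension funds' purchases of foreign equities 499.8; capital account: debt forgiveness received from foreign official creditors 86.9.)

3122.2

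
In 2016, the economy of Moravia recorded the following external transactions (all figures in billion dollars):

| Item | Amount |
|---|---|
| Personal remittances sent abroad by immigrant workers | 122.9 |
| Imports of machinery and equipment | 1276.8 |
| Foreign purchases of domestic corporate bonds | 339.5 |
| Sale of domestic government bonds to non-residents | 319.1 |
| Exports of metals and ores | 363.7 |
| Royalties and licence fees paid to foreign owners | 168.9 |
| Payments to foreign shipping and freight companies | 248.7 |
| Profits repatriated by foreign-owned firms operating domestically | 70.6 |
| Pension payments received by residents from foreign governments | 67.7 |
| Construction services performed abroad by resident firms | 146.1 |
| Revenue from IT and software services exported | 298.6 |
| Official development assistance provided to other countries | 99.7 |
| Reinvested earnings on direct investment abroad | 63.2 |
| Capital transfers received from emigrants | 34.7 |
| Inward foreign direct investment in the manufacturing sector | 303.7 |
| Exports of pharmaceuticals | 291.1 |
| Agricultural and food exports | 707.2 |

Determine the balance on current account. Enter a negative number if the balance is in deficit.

-50.0

Goods: 291.1 + 707.2 + 363.7 - 1276.8 = 85.2
Services: 146.1 + 298.6 - 248.7 - 168.9 = 27.1
Primary income: -70.6 + 63.2 = -7.4
Secondary income: -99.7 - 122.9 + 67.7 = -154.9
Current account = 85.2 + 27.1 + (-7.4) + (-154.9) = -50.0
(Excluded from the current account — financial account: foreign purchases of domestic corporate bonds 339.5, sale of domestic government bonds to non-residents 319.1, inward foreign direct investment in the manufacturing sector 303.7; capital account: capital transfers received from emigrants 34.7.)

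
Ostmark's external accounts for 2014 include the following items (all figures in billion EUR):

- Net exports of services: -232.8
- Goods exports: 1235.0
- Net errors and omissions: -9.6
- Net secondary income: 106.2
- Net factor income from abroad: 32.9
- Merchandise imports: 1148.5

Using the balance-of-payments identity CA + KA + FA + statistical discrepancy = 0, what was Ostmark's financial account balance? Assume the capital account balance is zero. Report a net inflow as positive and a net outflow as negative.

16.8

Goods balance = 1235.0 - 1148.5 = 86.5
Services balance = -232.8
Trade balance (goods + services) = 86.5 + (-232.8) = -146.3
Net primary income = 32.9
Net secondary income = 106.2
Current account = -146.3 + 32.9 + 106.2 = -7.2
Financial account = -(-7.2 + (-9.6)) = 16.8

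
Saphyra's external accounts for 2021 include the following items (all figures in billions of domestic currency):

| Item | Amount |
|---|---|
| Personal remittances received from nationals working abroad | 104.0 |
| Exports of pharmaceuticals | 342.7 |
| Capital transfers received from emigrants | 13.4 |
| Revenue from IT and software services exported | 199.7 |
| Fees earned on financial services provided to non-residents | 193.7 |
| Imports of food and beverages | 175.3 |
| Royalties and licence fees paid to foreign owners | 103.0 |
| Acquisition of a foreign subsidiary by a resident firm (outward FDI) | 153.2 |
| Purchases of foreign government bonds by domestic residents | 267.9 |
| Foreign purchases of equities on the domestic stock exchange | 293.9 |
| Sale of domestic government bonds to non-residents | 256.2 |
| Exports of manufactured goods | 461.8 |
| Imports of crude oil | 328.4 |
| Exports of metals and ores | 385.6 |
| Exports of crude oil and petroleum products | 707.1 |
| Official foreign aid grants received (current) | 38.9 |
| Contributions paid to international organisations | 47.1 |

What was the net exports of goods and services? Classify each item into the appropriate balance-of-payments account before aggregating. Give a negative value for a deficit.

1683.9

Goods: -175.3 - 328.4 + 342.7 + 385.6 + 461.8 + 707.1 = 1393.5
Services: 199.7 - 103.0 + 193.7 = 290.4
Trade balance = 1393.5 + 290.4 = 1683.9
(Excluded from the trade balance — secondary income: personal remittances received from nationals working abroad 104.0, official foreign aid grants received (current) 38.9, contributions paid to international organisations 47.1; capital account: capital transfers received from emigrants 13.4; financial account: acquisition of a foreign subsidiary by a resident firm (outward FDI) 153.2, purchases of foreign government bonds by domestic residents 267.9, foreign purchases of equities on the domestic stock exchange 293.9, sale of domestic government bonds to non-residents 256.2.)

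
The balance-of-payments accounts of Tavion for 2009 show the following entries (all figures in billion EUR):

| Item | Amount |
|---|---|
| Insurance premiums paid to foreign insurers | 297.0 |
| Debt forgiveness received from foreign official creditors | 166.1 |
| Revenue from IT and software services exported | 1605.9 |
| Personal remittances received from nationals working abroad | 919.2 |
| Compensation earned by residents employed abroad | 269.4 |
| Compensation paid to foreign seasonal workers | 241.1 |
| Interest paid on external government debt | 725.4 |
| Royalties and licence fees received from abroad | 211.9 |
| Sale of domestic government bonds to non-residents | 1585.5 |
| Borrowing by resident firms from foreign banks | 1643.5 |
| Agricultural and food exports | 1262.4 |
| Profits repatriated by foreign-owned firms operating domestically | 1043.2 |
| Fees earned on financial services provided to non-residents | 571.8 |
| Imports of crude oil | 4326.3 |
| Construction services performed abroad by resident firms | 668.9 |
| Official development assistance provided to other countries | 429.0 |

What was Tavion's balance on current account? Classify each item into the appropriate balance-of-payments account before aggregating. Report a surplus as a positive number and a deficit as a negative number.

Goods: 1262.4 - 4326.3 = -3063.9
Services: 211.9 + 668.9 - 297.0 + 1605.9 + 571.8 = 2761.5
Primary income: -241.1 + 269.4 - 725.4 - 1043.2 = -1740.3
Secondary income: -429.0 + 919.2 = 490.2
Current account = (-3063.9) + 2761.5 + (-1740.3) + 490.2 = -1552.5
(Excluded from the current account — capital account: debt forgiveness received from foreign official creditors 166.1; financial account: sale of domestic government bonds to non-residents 1585.5, borrowing by resident firms from foreign banks 1643.5.)

-1552.5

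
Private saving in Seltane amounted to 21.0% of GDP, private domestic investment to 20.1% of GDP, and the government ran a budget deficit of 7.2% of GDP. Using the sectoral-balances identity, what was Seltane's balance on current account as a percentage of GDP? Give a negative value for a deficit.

By the sectoral-balances identity, CA = (S_private - I) + (T - G).
Private balance = 21.0 - 20.1 = 0.9
Government balance (T - G) = -7.2
CA = 0.9 + (-7.2) = -6.3

-6.3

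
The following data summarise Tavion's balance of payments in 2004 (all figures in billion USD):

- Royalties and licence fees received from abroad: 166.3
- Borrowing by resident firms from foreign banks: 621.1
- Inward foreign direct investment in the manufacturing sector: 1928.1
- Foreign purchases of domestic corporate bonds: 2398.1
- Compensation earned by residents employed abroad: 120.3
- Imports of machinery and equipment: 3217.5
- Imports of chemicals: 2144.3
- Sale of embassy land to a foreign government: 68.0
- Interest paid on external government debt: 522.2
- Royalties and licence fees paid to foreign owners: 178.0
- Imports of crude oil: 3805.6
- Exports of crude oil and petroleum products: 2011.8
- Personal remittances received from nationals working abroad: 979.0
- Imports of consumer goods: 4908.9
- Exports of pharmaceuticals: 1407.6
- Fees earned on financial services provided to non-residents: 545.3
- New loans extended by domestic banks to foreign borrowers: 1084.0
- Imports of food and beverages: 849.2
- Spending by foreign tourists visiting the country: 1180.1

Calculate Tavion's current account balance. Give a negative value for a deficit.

-9215.3

Goods: -2144.3 - 849.2 - 3805.6 + 2011.8 - 4908.9 - 3217.5 + 1407.6 = -11506.1
Services: 1180.1 + 545.3 + 166.3 - 178.0 = 1713.7
Primary income: 120.3 - 522.2 = -401.9
Secondary income: 979.0
Current account = (-11506.1) + 1713.7 + (-401.9) + 979.0 = -9215.3
(Excluded from the current account — financial account: borrowing by resident firms from foreign banks 621.1, inward foreign direct investment in the manufacturing sector 1928.1, foreign purchases of domestic corporate bonds 2398.1, new loans extended by domestic banks to foreign borrowers 1084.0; capital account: sale of embassy land to a foreign government 68.0.)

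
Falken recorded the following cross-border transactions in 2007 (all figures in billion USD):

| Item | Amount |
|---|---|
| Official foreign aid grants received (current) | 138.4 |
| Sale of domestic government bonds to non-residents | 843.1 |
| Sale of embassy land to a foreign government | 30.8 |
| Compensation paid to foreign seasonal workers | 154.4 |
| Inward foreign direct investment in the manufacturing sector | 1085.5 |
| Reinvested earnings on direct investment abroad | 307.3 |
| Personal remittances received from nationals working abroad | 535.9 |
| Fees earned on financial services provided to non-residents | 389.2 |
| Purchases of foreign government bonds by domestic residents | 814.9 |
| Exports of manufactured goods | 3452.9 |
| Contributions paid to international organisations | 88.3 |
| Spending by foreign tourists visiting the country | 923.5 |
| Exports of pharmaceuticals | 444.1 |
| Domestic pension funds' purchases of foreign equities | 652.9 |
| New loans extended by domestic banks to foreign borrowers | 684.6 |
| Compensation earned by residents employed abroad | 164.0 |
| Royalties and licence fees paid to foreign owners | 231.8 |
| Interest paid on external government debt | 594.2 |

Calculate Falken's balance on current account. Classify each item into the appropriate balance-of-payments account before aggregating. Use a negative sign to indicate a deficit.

Goods: 444.1 + 3452.9 = 3897.0
Services: 389.2 + 923.5 - 231.8 = 1080.9
Primary income: 164.0 + 307.3 - 594.2 - 154.4 = -277.3
Secondary income: -88.3 + 535.9 + 138.4 = 586.0
Current account = 3897.0 + 1080.9 + (-277.3) + 586.0 = 5286.6
(Excluded from the current account — financial account: sale of domestic government bonds to non-residents 843.1, inward foreign direct investment in the manufacturing sector 1085.5, purchases of foreign government bonds by domestic residents 814.9, domestic pension funds' purchases of foreign equities 652.9, new loans extended by domestic banks to foreign borrowers 684.6; capital account: sale of embassy land to a foreign government 30.8.)

5286.6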